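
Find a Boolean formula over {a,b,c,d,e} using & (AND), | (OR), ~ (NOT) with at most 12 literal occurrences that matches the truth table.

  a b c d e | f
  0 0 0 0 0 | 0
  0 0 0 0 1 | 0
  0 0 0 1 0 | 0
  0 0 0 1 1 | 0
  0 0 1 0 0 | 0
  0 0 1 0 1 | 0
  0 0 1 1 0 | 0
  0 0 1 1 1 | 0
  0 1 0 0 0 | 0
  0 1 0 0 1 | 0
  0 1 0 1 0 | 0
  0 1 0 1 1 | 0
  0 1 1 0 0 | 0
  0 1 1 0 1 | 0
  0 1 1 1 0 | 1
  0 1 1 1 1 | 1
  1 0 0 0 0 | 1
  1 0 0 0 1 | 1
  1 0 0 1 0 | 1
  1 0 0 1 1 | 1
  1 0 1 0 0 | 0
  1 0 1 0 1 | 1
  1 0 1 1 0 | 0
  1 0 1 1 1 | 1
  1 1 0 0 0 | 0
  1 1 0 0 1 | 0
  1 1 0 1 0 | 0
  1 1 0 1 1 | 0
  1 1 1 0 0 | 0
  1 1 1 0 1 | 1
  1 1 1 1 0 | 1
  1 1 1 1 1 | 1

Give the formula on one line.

  ~c = 11110000111100001111000011110000
  ~b = 11111111000000001111111100000000
  (~b & a) = 00000000000000001111111100000000
  (~c & (~b & a)) = 00000000000000001111000000000000
  (d & c) = 00000011000000110000001100000011
  (b & (d & c)) = 00000000000000110000000000000011
  (e & c) = 00000101000001010000010100000101
  (a & (e & c)) = 00000000000000000000010100000101
  ((b & (d & c)) | (a & (e & c))) = 00000000000000110000010100000111
  ((~c & (~b & a)) | ((b & (d & c)) | (a & (e & c)))) = 00000000000000111111010100000111

((~c & (~b & a)) | ((b & (d & c)) | (a & (e & c))))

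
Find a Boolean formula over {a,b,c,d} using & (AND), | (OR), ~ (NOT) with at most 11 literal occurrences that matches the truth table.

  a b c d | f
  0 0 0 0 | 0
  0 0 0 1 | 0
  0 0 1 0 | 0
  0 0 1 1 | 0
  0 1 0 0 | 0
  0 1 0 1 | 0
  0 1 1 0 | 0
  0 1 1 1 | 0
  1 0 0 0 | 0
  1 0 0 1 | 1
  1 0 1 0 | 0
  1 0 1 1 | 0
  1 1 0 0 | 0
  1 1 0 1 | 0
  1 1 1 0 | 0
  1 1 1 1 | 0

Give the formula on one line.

  ~c = 1100110011001100
  (a | ~c) = 1100110011111111
  ~b = 1111000011110000
  ((a | ~c) & ~b) = 1100000011110000
  (a & d) = 0000000001010101
  ~a = 1111111100000000
  (~a & ~b) = 1111000000000000
  (~c | (~a & ~b)) = 1111110011001100
  ((a & d) & (~c | (~a & ~b))) = 0000000001000100
  (((a | ~c) & ~b) & ((a & d) & (~c | (~a & ~b)))) = 0000000001000000

(((a | ~c) & ~b) & ((a & d) & (~c | (~a & ~b))))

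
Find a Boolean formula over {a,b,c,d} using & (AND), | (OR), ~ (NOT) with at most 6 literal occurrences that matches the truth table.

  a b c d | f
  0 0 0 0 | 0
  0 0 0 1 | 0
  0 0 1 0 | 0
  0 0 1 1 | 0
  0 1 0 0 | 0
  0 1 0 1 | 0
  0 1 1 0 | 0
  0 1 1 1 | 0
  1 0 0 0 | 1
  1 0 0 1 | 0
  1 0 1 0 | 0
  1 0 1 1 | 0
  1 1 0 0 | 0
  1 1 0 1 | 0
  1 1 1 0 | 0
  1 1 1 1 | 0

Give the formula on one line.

((b | ~c) & ((~b & a) & ~d))

  ~c = 1100110011001100
  (b | ~c) = 1100111111001111
  ~b = 1111000011110000
  (~b & a) = 0000000011110000
  ~d = 1010101010101010
  ((~b & a) & ~d) = 0000000010100000
  ((b | ~c) & ((~b & a) & ~d)) = 0000000010000000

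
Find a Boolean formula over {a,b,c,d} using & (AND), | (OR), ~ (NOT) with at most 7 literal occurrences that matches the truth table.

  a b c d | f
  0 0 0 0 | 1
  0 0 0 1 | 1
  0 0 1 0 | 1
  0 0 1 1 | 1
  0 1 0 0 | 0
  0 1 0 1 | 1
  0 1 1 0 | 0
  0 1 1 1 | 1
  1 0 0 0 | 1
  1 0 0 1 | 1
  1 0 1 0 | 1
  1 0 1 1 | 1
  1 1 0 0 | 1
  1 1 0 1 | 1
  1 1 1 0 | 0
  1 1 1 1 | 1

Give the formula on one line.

((~b | ((~c | ~b) & (c | a))) | d)

  ~b = 1111000011110000
  ~c = 1100110011001100
  (~c | ~b) = 1111110011111100
  (c | a) = 0011001111111111
  ((~c | ~b) & (c | a)) = 0011000011111100
  (~b | ((~c | ~b) & (c | a))) = 1111000011111100
  ((~b | ((~c | ~b) & (c | a))) | d) = 1111010111111101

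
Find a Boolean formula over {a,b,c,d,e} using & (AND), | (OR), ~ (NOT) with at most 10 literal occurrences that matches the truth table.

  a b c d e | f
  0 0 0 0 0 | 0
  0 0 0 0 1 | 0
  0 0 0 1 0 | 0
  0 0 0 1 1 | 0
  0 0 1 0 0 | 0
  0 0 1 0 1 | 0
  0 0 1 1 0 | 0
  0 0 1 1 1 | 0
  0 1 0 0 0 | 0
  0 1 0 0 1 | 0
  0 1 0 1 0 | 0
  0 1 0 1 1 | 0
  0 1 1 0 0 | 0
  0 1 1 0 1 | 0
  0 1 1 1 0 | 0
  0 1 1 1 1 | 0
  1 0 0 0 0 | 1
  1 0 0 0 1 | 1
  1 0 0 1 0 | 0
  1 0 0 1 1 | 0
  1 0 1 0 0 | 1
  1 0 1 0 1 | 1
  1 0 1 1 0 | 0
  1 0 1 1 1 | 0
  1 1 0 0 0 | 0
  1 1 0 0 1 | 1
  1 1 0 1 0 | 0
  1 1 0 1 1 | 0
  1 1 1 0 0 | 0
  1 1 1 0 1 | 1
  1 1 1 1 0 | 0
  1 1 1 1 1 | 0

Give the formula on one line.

  ~d = 11001100110011001100110011001100
  ~b = 11111111000000001111111100000000
  (a & ~b) = 00000000000000001111111100000000
  ~e = 10101010101010101010101010101010
  (~e | a) = 10101010101010101111111111111111
  ~a = 11111111111111110000000000000000
  (~d | ~a) = 11111111111111111100110011001100
  ((~e | a) & (~d | ~a)) = 10101010101010101100110011001100
  (e & ((~e | a) & (~d | ~a))) = 00000000000000000100010001000100
  ((a & ~b) | (e & ((~e | a) & (~d | ~a)))) = 00000000000000001111111101000100
  (~d & ((a & ~b) | (e & ((~e | a) & (~d | ~a))))) = 00000000000000001100110001000100

(~d & ((a & ~b) | (e & ((~e | a) & (~d | ~a)))))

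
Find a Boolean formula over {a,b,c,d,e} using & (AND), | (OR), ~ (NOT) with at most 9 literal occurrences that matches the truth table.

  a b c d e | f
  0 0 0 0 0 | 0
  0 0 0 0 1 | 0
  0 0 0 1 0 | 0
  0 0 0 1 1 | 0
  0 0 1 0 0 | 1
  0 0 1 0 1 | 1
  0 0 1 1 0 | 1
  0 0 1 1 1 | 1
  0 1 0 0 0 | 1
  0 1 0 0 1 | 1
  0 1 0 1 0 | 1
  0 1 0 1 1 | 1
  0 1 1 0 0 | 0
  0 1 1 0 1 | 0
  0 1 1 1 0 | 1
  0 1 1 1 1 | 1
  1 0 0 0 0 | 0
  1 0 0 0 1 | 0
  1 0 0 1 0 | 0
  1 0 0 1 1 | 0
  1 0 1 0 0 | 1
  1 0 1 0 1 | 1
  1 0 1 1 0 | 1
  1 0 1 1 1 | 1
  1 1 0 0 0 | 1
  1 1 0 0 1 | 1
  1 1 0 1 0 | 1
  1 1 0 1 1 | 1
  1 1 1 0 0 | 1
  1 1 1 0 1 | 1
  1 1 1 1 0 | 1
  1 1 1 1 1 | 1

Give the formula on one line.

(((b & (a | ~c)) | (d | ~b)) & (b | c))

  ~c = 11110000111100001111000011110000
  (a | ~c) = 11110000111100001111111111111111
  (b & (a | ~c)) = 00000000111100000000000011111111
  ~b = 11111111000000001111111100000000
  (d | ~b) = 11111111001100111111111100110011
  ((b & (a | ~c)) | (d | ~b)) = 11111111111100111111111111111111
  (b | c) = 00001111111111110000111111111111
  (((b & (a | ~c)) | (d | ~b)) & (b | c)) = 00001111111100110000111111111111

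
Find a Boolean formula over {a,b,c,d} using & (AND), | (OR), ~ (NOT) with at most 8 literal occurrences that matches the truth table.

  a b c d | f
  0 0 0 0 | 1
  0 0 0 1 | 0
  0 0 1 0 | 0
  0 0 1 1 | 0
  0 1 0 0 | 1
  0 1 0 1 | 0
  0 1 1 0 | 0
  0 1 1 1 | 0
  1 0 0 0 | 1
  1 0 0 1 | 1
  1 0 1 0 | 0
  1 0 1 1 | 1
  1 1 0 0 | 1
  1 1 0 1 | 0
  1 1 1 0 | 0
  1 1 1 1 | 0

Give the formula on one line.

  ~b = 1111000011110000
  (~b & a) = 0000000011110000
  ~d = 1010101010101010
  ((~b & a) | ~d) = 1010101011111010
  ~c = 1100110011001100
  (d & c) = 0001000100010001
  (~c | (d & c)) = 1101110111011101
  (((~b & a) | ~d) & (~c | (d & c))) = 1000100011011000

(((~b & a) | ~d) & (~c | (d & c)))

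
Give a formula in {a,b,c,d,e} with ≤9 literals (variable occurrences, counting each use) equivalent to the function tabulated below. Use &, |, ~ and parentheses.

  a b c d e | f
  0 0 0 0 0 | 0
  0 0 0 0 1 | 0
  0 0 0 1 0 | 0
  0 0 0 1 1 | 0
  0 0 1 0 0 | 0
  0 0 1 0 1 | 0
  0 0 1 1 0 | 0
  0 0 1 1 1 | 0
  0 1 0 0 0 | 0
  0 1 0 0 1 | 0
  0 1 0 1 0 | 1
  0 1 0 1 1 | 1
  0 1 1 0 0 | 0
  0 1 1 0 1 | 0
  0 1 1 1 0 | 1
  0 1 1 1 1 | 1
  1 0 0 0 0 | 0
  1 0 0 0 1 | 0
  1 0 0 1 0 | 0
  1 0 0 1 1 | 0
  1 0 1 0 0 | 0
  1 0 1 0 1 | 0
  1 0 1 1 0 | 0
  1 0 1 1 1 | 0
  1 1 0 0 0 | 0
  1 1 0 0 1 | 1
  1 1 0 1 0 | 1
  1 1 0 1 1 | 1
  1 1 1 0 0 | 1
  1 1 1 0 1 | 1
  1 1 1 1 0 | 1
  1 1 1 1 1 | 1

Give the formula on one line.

(((e | (~b | (d | c))) & (d | a)) & b)

  ~b = 11111111000000001111111100000000
  (d | c) = 00111111001111110011111100111111
  (~b | (d | c)) = 11111111001111111111111100111111
  (e | (~b | (d | c))) = 11111111011111111111111101111111
  (d | a) = 00110011001100111111111111111111
  ((e | (~b | (d | c))) & (d | a)) = 00110011001100111111111101111111
  (((e | (~b | (d | c))) & (d | a)) & b) = 00000000001100110000000001111111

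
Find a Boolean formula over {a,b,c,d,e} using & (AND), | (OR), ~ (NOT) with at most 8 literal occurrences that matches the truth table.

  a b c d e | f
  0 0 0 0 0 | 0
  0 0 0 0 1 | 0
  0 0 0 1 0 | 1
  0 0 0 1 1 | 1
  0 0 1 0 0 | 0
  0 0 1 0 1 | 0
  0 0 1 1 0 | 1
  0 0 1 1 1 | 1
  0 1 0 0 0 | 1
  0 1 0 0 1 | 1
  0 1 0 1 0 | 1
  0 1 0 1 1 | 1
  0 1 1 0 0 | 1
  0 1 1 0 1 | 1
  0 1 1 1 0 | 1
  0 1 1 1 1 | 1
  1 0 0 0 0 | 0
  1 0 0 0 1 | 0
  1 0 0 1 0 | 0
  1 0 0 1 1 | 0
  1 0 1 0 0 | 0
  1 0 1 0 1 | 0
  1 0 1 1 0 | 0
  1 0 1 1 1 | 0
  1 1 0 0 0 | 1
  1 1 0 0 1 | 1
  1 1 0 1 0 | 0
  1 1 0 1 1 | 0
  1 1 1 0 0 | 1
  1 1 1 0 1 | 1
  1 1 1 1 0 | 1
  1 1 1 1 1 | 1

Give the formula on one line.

  ~a = 11111111111111110000000000000000
  (~a & d) = 00110011001100110000000000000000
  ((~a & d) | b) = 00110011111111110000000011111111
  ~d = 11001100110011001100110011001100
  (~d | ~a) = 11111111111111111100110011001100
  (c | (~d | ~a)) = 11111111111111111100111111001111
  (((~a & d) | b) & (c | (~d | ~a))) = 00110011111111110000000011001111

(((~a & d) | b) & (c | (~d | ~a)))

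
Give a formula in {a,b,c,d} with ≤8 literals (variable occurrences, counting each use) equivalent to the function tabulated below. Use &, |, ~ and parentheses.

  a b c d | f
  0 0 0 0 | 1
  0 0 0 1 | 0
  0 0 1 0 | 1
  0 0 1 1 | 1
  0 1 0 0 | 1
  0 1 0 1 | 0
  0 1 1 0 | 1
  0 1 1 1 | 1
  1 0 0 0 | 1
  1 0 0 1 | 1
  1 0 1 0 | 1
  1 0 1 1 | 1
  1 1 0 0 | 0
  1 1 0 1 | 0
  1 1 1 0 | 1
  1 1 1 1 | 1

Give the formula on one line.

  ~b = 1111000011110000
  (a & ~b) = 0000000011110000
  (c | (a & ~b)) = 0011001111110011
  ~d = 1010101010101010
  ~a = 1111111100000000
  (d | ~a) = 1111111101010101
  (~b | (d | ~a)) = 1111111111110101
  (~d & (~b | (d | ~a))) = 1010101010100000
  ((c | (a & ~b)) | (~d & (~b | (d | ~a)))) = 1011101111110011

((c | (a & ~b)) | (~d & (~b | (d | ~a))))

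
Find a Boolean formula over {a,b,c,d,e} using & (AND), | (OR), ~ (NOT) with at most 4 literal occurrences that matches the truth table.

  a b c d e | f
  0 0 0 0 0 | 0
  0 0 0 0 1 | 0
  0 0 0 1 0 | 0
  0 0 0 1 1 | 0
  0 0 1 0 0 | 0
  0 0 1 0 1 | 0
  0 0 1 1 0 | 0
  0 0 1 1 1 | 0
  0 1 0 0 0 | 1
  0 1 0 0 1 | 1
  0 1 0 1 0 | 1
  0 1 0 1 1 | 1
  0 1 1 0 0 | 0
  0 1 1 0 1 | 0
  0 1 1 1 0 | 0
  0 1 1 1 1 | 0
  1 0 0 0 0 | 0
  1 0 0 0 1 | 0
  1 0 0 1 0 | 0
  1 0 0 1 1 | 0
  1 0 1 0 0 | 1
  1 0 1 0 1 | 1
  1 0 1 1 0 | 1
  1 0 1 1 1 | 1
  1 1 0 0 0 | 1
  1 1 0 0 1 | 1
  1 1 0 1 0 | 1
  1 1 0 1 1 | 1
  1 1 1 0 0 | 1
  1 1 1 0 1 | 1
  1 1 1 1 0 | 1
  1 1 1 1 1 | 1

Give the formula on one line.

  (b | c) = 00001111111111110000111111111111
  ~c = 11110000111100001111000011110000
  (~c | a) = 11110000111100001111111111111111
  ((b | c) & (~c | a)) = 00000000111100000000111111111111

((b | c) & (~c | a))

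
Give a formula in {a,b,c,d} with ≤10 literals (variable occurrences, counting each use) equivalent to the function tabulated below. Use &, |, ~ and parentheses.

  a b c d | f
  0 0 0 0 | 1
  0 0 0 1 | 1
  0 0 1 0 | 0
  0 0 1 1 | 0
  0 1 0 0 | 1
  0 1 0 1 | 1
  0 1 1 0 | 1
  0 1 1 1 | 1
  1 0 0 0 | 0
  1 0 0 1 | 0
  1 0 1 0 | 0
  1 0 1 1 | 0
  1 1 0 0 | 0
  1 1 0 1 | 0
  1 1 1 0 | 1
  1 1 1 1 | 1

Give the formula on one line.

((~c | b) & ((~a | ((~c | b) & c)) | c))

  ~c = 1100110011001100
  (~c | b) = 1100111111001111
  ~a = 1111111100000000
  ((~c | b) & c) = 0000001100000011
  (~a | ((~c | b) & c)) = 1111111100000011
  ((~a | ((~c | b) & c)) | c) = 1111111100110011
  ((~c | b) & ((~a | ((~c | b) & c)) | c)) = 1100111100000011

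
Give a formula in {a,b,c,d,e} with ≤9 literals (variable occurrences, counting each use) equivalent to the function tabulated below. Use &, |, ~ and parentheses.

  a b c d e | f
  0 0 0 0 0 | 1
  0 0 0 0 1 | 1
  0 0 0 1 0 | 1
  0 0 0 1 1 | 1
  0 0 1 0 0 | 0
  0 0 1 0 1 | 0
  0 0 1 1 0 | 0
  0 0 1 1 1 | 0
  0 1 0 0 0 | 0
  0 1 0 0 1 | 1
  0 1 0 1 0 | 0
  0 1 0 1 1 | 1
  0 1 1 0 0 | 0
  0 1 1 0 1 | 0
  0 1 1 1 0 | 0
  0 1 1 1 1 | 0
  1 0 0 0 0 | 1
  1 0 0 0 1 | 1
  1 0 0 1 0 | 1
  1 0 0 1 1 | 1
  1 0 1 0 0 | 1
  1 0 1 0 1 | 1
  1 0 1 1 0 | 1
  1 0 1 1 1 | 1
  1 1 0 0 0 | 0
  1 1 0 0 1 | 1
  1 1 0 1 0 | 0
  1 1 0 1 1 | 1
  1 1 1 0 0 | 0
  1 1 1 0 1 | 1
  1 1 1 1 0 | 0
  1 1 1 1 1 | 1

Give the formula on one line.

  ~b = 11111111000000001111111100000000
  (~b | e) = 11111111010101011111111101010101
  ~e = 10101010101010101010101010101010
  ~c = 11110000111100001111000011110000
  (~c | a) = 11110000111100001111111111111111
  (~e | (~c | a)) = 11111010111110101111111111111111
  ((~b | e) & (~e | (~c | a))) = 11111010010100001111111101010101
  (a | ~c) = 11110000111100001111111111111111
  (((~b | e) & (~e | (~c | a))) & (a | ~c)) = 11110000010100001111111101010101

(((~b | e) & (~e | (~c | a))) & (a | ~c))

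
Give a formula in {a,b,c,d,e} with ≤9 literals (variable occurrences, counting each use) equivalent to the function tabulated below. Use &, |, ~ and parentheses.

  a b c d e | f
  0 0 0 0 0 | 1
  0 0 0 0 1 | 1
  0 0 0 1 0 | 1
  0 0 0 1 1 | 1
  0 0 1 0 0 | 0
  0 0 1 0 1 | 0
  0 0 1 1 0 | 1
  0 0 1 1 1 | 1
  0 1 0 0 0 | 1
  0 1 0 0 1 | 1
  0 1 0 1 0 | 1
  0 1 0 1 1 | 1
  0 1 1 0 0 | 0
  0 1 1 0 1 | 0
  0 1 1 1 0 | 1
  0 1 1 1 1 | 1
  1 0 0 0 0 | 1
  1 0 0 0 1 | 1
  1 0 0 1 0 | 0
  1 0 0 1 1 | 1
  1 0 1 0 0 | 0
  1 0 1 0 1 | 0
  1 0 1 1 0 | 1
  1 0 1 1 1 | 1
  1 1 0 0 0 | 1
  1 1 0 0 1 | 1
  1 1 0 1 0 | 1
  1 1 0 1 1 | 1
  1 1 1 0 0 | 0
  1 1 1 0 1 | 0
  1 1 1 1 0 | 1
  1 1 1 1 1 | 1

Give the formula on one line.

((~c & (e | ~d)) | ((((~a | b) & d) & ~e) | (c & d)))

  ~c = 11110000111100001111000011110000
  ~d = 11001100110011001100110011001100
  (e | ~d) = 11011101110111011101110111011101
  (~c & (e | ~d)) = 11010000110100001101000011010000
  ~a = 11111111111111110000000000000000
  (~a | b) = 11111111111111110000000011111111
  ((~a | b) & d) = 00110011001100110000000000110011
  ~e = 10101010101010101010101010101010
  (((~a | b) & d) & ~e) = 00100010001000100000000000100010
  (c & d) = 00000011000000110000001100000011
  ((((~a | b) & d) & ~e) | (c & d)) = 00100011001000110000001100100011
  ((~c & (e | ~d)) | ((((~a | b) & d) & ~e) | (c & d))) = 11110011111100111101001111110011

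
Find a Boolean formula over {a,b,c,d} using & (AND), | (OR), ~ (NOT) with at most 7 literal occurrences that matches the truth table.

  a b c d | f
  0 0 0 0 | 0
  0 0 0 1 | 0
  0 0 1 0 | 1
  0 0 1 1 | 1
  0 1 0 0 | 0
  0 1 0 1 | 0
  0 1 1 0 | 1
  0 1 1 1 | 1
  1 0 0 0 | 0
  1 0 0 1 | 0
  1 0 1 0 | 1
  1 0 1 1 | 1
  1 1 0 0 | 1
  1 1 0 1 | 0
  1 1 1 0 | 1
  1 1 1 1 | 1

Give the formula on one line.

((~d & ((a | c) & (b | d))) | c)

  ~d = 1010101010101010
  (a | c) = 0011001111111111
  (b | d) = 0101111101011111
  ((a | c) & (b | d)) = 0001001101011111
  (~d & ((a | c) & (b | d))) = 0000001000001010
  ((~d & ((a | c) & (b | d))) | c) = 0011001100111011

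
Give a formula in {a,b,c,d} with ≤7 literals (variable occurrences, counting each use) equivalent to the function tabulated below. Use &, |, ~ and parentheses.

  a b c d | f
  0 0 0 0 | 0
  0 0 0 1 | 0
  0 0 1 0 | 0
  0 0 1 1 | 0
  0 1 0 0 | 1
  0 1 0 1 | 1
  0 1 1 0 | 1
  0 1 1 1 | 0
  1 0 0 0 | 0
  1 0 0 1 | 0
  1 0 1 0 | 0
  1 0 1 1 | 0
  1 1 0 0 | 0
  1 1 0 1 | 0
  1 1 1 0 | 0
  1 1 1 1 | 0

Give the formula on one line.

((b & (~d | ~c)) & ~a)

  ~d = 1010101010101010
  ~c = 1100110011001100
  (~d | ~c) = 1110111011101110
  (b & (~d | ~c)) = 0000111000001110
  ~a = 1111111100000000
  ((b & (~d | ~c)) & ~a) = 0000111000000000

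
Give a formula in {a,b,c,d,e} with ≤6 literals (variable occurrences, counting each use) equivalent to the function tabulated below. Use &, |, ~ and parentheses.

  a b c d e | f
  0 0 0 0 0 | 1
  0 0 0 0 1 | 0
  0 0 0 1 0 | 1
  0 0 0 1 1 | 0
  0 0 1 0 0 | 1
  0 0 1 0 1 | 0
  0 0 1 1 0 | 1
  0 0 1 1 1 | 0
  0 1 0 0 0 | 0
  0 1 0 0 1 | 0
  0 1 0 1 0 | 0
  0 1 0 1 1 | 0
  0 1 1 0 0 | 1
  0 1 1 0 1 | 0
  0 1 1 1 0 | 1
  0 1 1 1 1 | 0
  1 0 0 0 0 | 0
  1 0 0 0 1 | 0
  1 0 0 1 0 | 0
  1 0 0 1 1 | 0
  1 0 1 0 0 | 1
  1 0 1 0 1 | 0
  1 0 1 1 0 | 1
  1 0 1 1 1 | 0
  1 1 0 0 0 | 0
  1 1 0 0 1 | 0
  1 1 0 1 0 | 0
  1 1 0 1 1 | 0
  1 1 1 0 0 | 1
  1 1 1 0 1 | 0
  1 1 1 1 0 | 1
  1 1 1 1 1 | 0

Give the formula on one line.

  ~a = 11111111111111110000000000000000
  ~b = 11111111000000001111111100000000
  (~a & ~b) = 11111111000000000000000000000000
  (c | (~a & ~b)) = 11111111000011110000111100001111
  ~e = 10101010101010101010101010101010
  ((c | (~a & ~b)) & ~e) = 10101010000010100000101000001010

((c | (~a & ~b)) & ~e)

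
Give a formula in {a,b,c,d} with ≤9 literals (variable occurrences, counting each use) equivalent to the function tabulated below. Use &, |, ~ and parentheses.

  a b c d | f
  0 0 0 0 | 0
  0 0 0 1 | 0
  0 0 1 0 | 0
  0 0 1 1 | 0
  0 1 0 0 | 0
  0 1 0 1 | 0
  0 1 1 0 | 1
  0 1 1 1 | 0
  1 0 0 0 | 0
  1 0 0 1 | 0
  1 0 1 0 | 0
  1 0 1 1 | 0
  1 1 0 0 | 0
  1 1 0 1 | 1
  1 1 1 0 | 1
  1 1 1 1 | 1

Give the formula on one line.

((~d | a) & (b & ((d | ~b) | (c | (~c & d)))))

  ~d = 1010101010101010
  (~d | a) = 1010101011111111
  ~b = 1111000011110000
  (d | ~b) = 1111010111110101
  ~c = 1100110011001100
  (~c & d) = 0100010001000100
  (c | (~c & d)) = 0111011101110111
  ((d | ~b) | (c | (~c & d))) = 1111011111110111
  (b & ((d | ~b) | (c | (~c & d)))) = 0000011100000111
  ((~d | a) & (b & ((d | ~b) | (c | (~c & d))))) = 0000001000000111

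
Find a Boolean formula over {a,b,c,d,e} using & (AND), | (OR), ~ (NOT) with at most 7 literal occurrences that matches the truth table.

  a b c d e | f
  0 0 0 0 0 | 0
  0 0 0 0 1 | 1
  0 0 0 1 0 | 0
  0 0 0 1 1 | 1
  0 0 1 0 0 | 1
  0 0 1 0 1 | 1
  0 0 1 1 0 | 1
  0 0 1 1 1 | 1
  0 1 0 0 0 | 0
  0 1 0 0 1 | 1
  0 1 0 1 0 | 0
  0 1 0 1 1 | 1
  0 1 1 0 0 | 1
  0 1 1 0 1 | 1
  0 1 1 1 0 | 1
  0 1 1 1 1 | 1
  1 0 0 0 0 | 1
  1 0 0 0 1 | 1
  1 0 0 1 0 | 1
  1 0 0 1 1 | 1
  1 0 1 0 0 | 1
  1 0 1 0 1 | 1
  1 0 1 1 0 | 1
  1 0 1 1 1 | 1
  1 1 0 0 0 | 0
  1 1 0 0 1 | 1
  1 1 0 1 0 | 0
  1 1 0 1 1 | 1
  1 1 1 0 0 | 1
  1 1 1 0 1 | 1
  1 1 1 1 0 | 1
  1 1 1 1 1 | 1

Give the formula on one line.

  ~b = 11111111000000001111111100000000
  (~b & a) = 00000000000000001111111100000000
  ~d = 11001100110011001100110011001100
  (e & ~d) = 01000100010001000100010001000100
  ((e & ~d) | c) = 01001111010011110100111101001111
  ((~b & a) | ((e & ~d) | c)) = 01001111010011111111111101001111
  (((~b & a) | ((e & ~d) | c)) | e) = 01011111010111111111111101011111

(((~b & a) | ((e & ~d) | c)) | e)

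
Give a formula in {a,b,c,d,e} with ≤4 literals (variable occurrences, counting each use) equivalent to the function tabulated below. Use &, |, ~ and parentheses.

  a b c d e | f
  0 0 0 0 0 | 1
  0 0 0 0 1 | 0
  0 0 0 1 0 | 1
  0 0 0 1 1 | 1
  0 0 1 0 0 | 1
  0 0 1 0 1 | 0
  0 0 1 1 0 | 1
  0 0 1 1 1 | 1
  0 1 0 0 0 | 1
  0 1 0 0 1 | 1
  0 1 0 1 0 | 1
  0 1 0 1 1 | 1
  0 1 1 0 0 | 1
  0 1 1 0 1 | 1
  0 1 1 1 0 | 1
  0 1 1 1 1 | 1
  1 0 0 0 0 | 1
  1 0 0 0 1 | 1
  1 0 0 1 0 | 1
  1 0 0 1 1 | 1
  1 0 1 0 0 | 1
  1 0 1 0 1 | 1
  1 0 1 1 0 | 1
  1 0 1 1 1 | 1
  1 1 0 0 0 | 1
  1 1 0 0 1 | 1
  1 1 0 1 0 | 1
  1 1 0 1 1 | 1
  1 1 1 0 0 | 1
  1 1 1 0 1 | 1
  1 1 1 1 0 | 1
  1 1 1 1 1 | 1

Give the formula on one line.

(a | (~e | (d | b)))

  ~e = 10101010101010101010101010101010
  (d | b) = 00110011111111110011001111111111
  (~e | (d | b)) = 10111011111111111011101111111111
  (a | (~e | (d | b))) = 10111011111111111111111111111111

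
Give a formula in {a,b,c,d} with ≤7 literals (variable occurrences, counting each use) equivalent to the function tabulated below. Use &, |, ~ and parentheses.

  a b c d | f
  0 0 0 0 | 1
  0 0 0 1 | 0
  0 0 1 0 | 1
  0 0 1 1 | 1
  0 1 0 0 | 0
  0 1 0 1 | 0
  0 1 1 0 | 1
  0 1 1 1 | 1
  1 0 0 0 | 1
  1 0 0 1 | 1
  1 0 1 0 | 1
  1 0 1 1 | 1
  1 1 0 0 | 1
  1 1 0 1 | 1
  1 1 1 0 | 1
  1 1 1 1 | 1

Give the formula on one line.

  ~b = 1111000011110000
  (c | ~b) = 1111001111110011
  ~d = 1010101010101010
  ((c | ~b) & ~d) = 1010001010100010
  ~a = 1111111100000000
  ~c = 1100110011001100
  (~a | ~c) = 1111111111001100
  (a & (~a | ~c)) = 0000000011001100
  ((a & (~a | ~c)) | c) = 0011001111111111
  (((c | ~b) & ~d) | ((a & (~a | ~c)) | c)) = 1011001111111111

(((c | ~b) & ~d) | ((a & (~a | ~c)) | c))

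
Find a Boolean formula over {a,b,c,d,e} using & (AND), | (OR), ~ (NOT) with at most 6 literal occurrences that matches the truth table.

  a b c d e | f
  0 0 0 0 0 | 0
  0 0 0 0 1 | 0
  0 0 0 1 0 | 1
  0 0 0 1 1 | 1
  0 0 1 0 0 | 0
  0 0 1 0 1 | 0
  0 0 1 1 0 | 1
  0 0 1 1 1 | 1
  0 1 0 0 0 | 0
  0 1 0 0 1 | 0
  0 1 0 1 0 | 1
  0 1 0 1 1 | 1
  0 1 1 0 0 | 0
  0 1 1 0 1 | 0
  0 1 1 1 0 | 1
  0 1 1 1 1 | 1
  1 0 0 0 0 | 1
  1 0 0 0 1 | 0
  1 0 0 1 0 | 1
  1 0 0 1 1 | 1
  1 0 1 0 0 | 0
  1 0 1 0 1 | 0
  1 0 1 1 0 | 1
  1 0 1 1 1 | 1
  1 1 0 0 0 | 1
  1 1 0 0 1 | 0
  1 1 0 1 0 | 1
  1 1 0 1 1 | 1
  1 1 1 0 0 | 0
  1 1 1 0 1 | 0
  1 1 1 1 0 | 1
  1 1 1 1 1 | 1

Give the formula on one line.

  ~c = 11110000111100001111000011110000
  (~c | e) = 11110101111101011111010111110101
  ~e = 10101010101010101010101010101010
  ((~c | e) & ~e) = 10100000101000001010000010100000
  (a & ((~c | e) & ~e)) = 00000000000000001010000010100000
  ((a & ((~c | e) & ~e)) | d) = 00110011001100111011001110110011

((a & ((~c | e) & ~e)) | d)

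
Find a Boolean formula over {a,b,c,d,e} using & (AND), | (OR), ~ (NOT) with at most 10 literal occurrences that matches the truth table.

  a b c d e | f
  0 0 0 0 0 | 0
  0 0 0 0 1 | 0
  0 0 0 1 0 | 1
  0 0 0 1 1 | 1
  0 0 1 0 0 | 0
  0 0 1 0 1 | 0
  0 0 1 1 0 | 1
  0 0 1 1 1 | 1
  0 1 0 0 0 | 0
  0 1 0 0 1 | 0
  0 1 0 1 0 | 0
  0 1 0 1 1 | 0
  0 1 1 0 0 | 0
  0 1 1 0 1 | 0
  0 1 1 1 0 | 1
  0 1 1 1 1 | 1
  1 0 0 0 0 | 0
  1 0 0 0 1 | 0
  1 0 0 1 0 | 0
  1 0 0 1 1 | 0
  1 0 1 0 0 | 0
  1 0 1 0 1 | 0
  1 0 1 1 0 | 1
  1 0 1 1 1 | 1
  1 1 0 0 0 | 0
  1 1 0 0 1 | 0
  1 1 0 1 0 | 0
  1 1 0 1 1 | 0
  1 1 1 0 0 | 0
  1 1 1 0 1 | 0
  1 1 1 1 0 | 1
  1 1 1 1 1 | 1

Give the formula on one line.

  ~a = 11111111111111110000000000000000
  (d & c) = 00000011000000110000001100000011
  (~a | (d & c)) = 11111111111111110000001100000011
  (d & (~a | (d & c))) = 00110011001100110000001100000011
  (c & b) = 00000000000011110000000000001111
  ~b = 11111111000000001111111100000000
  ((c & b) | ~b) = 11111111000011111111111100001111
  ((d & (~a | (d & c))) & ((c & b) | ~b)) = 00110011000000110000001100000011

((d & (~a | (d & c))) & ((c & b) | ~b))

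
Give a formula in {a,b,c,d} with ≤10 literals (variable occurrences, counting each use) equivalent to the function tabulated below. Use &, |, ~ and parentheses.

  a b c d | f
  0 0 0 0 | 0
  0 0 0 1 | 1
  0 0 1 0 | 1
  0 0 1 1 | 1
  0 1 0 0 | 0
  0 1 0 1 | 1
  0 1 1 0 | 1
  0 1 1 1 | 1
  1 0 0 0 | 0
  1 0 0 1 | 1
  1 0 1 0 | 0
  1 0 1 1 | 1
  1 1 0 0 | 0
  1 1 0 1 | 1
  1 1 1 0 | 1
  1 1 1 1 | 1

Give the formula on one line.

((d | (~a & c)) | ((c | (d & b)) & b))

  ~a = 1111111100000000
  (~a & c) = 0011001100000000
  (d | (~a & c)) = 0111011101010101
  (d & b) = 0000010100000101
  (c | (d & b)) = 0011011100110111
  ((c | (d & b)) & b) = 0000011100000111
  ((d | (~a & c)) | ((c | (d & b)) & b)) = 0111011101010111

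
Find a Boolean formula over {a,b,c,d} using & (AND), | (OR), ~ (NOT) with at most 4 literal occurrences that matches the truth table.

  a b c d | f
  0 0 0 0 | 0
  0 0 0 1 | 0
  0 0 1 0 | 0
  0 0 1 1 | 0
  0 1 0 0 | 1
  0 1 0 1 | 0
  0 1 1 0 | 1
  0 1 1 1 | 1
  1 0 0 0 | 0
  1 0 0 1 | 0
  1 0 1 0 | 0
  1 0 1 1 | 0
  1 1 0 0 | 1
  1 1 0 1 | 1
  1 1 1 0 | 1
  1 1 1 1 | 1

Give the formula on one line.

  ~d = 1010101010101010
  (c | a) = 0011001111111111
  (~d | (c | a)) = 1011101111111111
  (b & (~d | (c | a))) = 0000101100001111

(b & (~d | (c | a)))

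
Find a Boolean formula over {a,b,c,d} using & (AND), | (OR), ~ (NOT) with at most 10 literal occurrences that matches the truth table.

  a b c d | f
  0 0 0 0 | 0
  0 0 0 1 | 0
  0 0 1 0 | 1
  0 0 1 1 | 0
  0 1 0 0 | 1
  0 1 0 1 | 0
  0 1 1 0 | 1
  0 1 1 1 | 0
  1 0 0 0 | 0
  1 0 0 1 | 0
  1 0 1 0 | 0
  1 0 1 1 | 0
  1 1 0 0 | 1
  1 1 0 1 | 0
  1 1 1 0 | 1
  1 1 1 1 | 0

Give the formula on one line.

  ~a = 1111111100000000
  (b | ~a) = 1111111100001111
  ~d = 1010101010101010
  ((b | ~a) & ~d) = 1010101000001010
  (b & ((b | ~a) & ~d)) = 0000101000001010
  (~d & ~a) = 1010101000000000
  ~c = 1100110011001100
  ((~d & ~a) | ~c) = 1110111011001100
  (c & ((~d & ~a) | ~c)) = 0010001000000000
  ((b & ((b | ~a) & ~d)) | (c & ((~d & ~a) | ~c))) = 0010101000001010

((b & ((b | ~a) & ~d)) | (c & ((~d & ~a) | ~c)))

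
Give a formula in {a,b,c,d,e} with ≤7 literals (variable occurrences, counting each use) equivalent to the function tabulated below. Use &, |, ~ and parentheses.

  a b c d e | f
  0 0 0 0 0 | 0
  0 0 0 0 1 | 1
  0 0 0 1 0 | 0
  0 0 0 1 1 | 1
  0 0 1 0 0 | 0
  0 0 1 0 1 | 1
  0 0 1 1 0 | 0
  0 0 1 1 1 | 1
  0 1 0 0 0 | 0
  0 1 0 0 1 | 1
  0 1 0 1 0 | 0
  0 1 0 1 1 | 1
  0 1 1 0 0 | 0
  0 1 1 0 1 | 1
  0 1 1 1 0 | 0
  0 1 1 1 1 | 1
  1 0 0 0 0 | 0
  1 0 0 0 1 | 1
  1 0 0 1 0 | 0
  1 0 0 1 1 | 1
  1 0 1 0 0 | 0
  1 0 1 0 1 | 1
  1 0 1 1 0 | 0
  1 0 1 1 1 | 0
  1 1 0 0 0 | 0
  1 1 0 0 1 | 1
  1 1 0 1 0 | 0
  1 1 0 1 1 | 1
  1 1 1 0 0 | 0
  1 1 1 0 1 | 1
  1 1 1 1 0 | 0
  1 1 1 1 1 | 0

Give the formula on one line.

((~c | (~d | (~a & d))) & e)

  ~c = 11110000111100001111000011110000
  ~d = 11001100110011001100110011001100
  ~a = 11111111111111110000000000000000
  (~a & d) = 00110011001100110000000000000000
  (~d | (~a & d)) = 11111111111111111100110011001100
  (~c | (~d | (~a & d))) = 11111111111111111111110011111100
  ((~c | (~d | (~a & d))) & e) = 01010101010101010101010001010100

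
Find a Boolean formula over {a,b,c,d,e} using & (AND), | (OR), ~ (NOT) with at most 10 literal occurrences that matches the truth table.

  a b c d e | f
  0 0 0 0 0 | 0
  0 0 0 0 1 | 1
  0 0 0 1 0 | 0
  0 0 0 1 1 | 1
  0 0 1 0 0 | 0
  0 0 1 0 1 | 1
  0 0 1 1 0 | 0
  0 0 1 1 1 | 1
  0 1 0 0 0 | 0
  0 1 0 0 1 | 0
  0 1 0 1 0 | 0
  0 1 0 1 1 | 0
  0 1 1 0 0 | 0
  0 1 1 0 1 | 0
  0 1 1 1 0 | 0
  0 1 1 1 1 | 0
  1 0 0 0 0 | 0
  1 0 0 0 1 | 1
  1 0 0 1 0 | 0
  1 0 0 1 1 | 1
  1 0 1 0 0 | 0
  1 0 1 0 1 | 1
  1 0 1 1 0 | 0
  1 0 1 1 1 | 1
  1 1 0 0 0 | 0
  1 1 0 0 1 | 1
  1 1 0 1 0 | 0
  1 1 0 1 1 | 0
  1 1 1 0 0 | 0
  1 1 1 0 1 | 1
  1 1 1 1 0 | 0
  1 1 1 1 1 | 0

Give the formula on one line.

  ~b = 11111111000000001111111100000000
  (a | ~b) = 11111111000000001111111111111111
  (e & (a | ~b)) = 01010101000000000101010101010101
  ~d = 11001100110011001100110011001100
  ~a = 11111111111111110000000000000000
  (b & ~a) = 00000000111111110000000000000000
  ((b & ~a) | ~b) = 11111111111111111111111100000000
  (~d | ((b & ~a) | ~b)) = 11111111111111111111111111001100
  ((e & (a | ~b)) & (~d | ((b & ~a) | ~b))) = 01010101000000000101010101000100

((e & (a | ~b)) & (~d | ((b & ~a) | ~b)))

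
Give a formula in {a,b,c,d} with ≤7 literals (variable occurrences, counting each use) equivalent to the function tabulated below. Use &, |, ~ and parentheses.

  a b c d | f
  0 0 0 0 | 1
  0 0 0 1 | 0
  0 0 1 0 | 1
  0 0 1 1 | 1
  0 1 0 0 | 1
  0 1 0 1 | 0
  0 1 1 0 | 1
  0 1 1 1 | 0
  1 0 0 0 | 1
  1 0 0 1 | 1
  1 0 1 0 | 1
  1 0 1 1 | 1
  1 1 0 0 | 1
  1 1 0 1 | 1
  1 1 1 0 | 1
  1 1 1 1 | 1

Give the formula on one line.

  ~b = 1111000011110000
  (a | c) = 0011001111111111
  (~b & (a | c)) = 0011000011110000
  ~d = 1010101010101010
  ((~b & (a | c)) | ~d) = 1011101011111010
  (a | ((~b & (a | c)) | ~d)) = 1011101011111111

(a | ((~b & (a | c)) | ~d))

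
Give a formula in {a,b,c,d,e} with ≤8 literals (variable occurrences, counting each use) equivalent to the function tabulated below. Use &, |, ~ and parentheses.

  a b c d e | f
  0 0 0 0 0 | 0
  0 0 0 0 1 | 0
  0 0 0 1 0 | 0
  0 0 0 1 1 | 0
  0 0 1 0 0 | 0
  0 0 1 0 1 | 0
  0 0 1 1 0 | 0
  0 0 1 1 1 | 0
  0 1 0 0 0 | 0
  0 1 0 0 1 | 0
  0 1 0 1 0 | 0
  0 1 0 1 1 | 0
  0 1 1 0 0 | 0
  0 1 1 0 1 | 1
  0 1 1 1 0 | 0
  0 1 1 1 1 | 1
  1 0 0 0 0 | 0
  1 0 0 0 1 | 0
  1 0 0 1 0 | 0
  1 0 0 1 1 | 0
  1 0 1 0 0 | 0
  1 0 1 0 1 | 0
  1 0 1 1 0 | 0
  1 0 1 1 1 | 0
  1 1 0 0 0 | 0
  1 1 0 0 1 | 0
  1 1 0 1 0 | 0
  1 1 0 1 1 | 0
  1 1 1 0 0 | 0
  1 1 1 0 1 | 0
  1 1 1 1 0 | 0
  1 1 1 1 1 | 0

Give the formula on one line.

(((~c | e) & (b & (~e | (e & ~a)))) & c)

  ~c = 11110000111100001111000011110000
  (~c | e) = 11110101111101011111010111110101
  ~e = 10101010101010101010101010101010
  ~a = 11111111111111110000000000000000
  (e & ~a) = 01010101010101010000000000000000
  (~e | (e & ~a)) = 11111111111111111010101010101010
  (b & (~e | (e & ~a))) = 00000000111111110000000010101010
  ((~c | e) & (b & (~e | (e & ~a)))) = 00000000111101010000000010100000
  (((~c | e) & (b & (~e | (e & ~a)))) & c) = 00000000000001010000000000000000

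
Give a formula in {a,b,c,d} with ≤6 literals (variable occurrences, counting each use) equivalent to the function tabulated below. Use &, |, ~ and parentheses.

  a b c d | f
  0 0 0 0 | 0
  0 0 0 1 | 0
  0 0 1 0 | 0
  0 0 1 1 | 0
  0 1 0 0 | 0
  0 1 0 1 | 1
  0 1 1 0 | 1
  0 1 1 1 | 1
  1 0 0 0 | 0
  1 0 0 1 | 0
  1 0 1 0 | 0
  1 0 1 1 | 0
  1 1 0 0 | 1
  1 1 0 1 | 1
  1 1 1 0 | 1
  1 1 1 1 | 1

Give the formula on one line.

((b & d) | ((a | (c & b)) & b))

  (b & d) = 0000010100000101
  (c & b) = 0000001100000011
  (a | (c & b)) = 0000001111111111
  ((a | (c & b)) & b) = 0000001100001111
  ((b & d) | ((a | (c & b)) & b)) = 0000011100001111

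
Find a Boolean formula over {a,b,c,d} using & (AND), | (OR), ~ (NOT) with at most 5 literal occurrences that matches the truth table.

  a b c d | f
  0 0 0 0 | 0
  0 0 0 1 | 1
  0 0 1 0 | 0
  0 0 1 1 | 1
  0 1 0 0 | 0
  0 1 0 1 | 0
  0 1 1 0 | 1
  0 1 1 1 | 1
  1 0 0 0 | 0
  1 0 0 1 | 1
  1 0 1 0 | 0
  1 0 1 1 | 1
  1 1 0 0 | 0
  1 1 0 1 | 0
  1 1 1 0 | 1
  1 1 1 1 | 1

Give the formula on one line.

  ~b = 1111000011110000
  (c | ~b) = 1111001111110011
  (d | b) = 0101111101011111
  ((c | ~b) & (d | b)) = 0101001101010011

((c | ~b) & (d | b))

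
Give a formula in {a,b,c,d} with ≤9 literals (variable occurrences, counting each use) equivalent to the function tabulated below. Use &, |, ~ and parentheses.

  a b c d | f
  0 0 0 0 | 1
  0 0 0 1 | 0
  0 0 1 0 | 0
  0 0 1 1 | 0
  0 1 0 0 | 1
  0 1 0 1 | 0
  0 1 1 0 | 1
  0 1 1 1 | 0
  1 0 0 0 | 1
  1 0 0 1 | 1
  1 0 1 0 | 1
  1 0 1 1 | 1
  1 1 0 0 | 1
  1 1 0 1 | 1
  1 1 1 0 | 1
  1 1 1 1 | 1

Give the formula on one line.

((((~c & (a | ~b)) | (a | (~a & (a | b)))) & ~d) | a)

  ~c = 1100110011001100
  ~b = 1111000011110000
  (a | ~b) = 1111000011111111
  (~c & (a | ~b)) = 1100000011001100
  ~a = 1111111100000000
  (a | b) = 0000111111111111
  (~a & (a | b)) = 0000111100000000
  (a | (~a & (a | b))) = 0000111111111111
  ((~c & (a | ~b)) | (a | (~a & (a | b)))) = 1100111111111111
  ~d = 1010101010101010
  (((~c & (a | ~b)) | (a | (~a & (a | b)))) & ~d) = 1000101010101010
  ((((~c & (a | ~b)) | (a | (~a & (a | b)))) & ~d) | a) = 1000101011111111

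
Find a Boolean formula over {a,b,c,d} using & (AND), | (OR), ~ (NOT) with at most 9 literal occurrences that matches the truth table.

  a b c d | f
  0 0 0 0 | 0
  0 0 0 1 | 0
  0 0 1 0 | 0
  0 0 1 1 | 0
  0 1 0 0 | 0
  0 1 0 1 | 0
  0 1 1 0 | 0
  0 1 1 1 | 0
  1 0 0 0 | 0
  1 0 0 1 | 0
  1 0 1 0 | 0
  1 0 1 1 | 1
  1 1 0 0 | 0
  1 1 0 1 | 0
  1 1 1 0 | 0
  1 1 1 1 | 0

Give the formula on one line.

  ~b = 1111000011110000
  (c & ~b) = 0011000000110000
  ((c & ~b) | b) = 0011111100111111
  (d & ~b) = 0101000001010000
  ((d & ~b) & a) = 0000000001010000
  (((c & ~b) | b) & ((d & ~b) & a)) = 0000000000010000

(((c & ~b) | b) & ((d & ~b) & a))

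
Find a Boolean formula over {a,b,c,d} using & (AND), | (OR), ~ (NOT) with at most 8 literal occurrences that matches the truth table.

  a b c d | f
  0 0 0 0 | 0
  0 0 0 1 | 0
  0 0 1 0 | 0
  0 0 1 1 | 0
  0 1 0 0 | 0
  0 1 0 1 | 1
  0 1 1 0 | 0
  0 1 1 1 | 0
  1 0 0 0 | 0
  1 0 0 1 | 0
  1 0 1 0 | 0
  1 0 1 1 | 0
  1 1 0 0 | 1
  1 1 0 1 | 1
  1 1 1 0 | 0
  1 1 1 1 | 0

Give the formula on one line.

  ~c = 1100110011001100
  (c & d) = 0001000100010001
  (b | (c & d)) = 0001111100011111
  (~c & (b | (c & d))) = 0000110000001100
  (d | a) = 0101010111111111
  (c | (d | a)) = 0111011111111111
  ((~c & (b | (c & d))) & (c | (d | a))) = 0000010000001100

((~c & (b | (c & d))) & (c | (d | a)))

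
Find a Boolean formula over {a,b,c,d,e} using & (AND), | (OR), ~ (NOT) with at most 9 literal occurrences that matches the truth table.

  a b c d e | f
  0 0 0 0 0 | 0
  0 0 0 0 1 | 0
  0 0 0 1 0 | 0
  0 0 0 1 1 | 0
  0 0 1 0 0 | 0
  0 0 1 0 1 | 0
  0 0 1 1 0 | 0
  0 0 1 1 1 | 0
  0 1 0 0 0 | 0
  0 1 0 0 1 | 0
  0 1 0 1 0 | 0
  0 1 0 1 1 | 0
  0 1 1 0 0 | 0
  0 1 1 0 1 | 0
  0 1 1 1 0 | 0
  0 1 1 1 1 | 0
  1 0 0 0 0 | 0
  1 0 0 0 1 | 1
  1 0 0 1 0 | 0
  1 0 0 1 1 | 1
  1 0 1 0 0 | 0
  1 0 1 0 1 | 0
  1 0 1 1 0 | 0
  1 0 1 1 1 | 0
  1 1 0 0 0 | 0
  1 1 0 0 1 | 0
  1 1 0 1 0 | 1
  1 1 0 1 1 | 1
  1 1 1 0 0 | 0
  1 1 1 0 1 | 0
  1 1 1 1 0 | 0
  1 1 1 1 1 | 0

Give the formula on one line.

  ~c = 11110000111100001111000011110000
  (a & ~c) = 00000000000000001111000011110000
  (e | b) = 01010101111111110101010111111111
  ~b = 11111111000000001111111100000000
  (c & e) = 00000101000001010000010100000101
  (~b | (c & e)) = 11111111000001011111111100000101
  (d | (~b | (c & e))) = 11111111001101111111111100110111
  ((e | b) & (d | (~b | (c & e)))) = 01010101001101110101010100110111
  ((a & ~c) & ((e | b) & (d | (~b | (c & e))))) = 00000000000000000101000000110000

((a & ~c) & ((e | b) & (d | (~b | (c & e)))))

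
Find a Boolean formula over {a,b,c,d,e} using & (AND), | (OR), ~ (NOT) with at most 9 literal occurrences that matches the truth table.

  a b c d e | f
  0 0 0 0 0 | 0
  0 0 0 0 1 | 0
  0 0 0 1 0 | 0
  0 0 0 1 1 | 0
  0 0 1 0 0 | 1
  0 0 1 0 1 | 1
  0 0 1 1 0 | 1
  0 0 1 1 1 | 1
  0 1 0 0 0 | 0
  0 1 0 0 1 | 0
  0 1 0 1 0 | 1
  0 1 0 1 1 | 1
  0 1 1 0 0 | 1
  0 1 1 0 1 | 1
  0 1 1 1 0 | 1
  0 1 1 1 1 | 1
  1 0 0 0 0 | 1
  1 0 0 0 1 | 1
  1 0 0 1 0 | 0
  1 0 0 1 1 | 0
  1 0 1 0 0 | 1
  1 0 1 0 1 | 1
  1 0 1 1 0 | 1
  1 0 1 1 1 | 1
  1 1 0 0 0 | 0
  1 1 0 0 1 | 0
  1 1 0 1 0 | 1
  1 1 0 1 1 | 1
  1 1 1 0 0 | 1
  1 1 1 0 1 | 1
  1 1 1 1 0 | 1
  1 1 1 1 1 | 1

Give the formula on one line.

(((d & b) | c) | (~b & (a & ~d)))

  (d & b) = 00000000001100110000000000110011
  ((d & b) | c) = 00001111001111110000111100111111
  ~b = 11111111000000001111111100000000
  ~d = 11001100110011001100110011001100
  (a & ~d) = 00000000000000001100110011001100
  (~b & (a & ~d)) = 00000000000000001100110000000000
  (((d & b) | c) | (~b & (a & ~d))) = 00001111001111111100111100111111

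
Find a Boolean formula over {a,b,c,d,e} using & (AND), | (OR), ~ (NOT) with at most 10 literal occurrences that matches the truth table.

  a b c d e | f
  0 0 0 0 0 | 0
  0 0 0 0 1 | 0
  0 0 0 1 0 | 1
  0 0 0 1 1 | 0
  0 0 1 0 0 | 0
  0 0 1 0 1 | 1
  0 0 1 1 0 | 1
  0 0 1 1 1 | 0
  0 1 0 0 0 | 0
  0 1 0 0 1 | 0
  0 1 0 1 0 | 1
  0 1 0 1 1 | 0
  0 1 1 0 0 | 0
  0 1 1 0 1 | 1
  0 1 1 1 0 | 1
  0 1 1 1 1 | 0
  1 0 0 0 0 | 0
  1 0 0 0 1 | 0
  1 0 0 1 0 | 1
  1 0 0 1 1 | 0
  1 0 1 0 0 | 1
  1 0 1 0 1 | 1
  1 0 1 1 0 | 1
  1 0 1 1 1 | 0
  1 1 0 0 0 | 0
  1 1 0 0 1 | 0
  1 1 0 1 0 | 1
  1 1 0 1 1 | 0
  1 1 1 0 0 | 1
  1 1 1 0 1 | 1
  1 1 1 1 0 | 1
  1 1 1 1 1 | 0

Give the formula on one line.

  (e | a) = 01010101010101011111111111111111
  (d | (e | a)) = 01110111011101111111111111111111
  ~d = 11001100110011001100110011001100
  (~d & c) = 00001100000011000000110000001100
  ~e = 10101010101010101010101010101010
  ~a = 11111111111111110000000000000000
  (d | ~a) = 11111111111111110011001100110011
  (~e & (d | ~a)) = 10101010101010100010001000100010
  ((~d & c) | (~e & (d | ~a))) = 10101110101011100010111000101110
  ((d | (e | a)) & ((~d & c) | (~e & (d | ~a)))) = 00100110001001100010111000101110

((d | (e | a)) & ((~d & c) | (~e & (d | ~a))))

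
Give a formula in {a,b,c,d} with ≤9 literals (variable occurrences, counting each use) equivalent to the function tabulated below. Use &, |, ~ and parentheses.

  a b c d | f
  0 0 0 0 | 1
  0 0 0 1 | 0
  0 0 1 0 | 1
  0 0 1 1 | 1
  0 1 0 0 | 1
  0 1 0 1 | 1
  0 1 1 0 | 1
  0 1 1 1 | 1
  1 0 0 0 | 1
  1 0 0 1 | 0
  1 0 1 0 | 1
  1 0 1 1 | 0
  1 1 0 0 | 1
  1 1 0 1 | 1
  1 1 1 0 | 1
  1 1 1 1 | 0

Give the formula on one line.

  ~a = 1111111100000000
  ~c = 1100110011001100
  (~a | ~c) = 1111111111001100
  (d | (~a | ~c)) = 1111111111011101
  ~d = 1010101010101010
  (~c & b) = 0000110000001100
  (~d | (~c & b)) = 1010111010101110
  ((d | (~a | ~c)) & (~d | (~c & b))) = 1010111010001100
  (~a | ~d) = 1111111110101010
  (c & (~a | ~d)) = 0011001100100010
  (((d | (~a | ~c)) & (~d | (~c & b))) | (c & (~a | ~d))) = 1011111110101110

(((d | (~a | ~c)) & (~d | (~c & b))) | (c & (~a | ~d)))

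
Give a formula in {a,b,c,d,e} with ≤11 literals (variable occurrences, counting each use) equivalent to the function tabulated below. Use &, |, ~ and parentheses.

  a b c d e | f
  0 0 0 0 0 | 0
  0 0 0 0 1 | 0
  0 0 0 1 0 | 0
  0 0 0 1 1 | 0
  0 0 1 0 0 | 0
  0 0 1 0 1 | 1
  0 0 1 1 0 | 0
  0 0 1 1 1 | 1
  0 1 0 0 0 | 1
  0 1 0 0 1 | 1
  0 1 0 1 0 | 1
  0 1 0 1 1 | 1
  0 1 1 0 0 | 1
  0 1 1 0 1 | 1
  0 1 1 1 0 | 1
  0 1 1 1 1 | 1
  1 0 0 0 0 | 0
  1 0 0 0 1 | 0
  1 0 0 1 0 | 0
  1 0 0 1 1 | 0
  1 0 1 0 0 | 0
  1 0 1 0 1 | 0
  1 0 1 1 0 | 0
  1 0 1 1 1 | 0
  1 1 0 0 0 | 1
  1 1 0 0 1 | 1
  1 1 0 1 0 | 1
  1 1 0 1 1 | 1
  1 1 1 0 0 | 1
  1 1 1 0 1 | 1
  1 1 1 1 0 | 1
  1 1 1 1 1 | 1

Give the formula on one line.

(((((b & (~d | ~b)) | (c & e)) & (~c | ~a)) & ~a) | b)

  ~d = 11001100110011001100110011001100
  ~b = 11111111000000001111111100000000
  (~d | ~b) = 11111111110011001111111111001100
  (b & (~d | ~b)) = 00000000110011000000000011001100
  (c & e) = 00000101000001010000010100000101
  ((b & (~d | ~b)) | (c & e)) = 00000101110011010000010111001101
  ~c = 11110000111100001111000011110000
  ~a = 11111111111111110000000000000000
  (~c | ~a) = 11111111111111111111000011110000
  (((b & (~d | ~b)) | (c & e)) & (~c | ~a)) = 00000101110011010000000011000000
  ((((b & (~d | ~b)) | (c & e)) & (~c | ~a)) & ~a) = 00000101110011010000000000000000
  (((((b & (~d | ~b)) | (c & e)) & (~c | ~a)) & ~a) | b) = 00000101111111110000000011111111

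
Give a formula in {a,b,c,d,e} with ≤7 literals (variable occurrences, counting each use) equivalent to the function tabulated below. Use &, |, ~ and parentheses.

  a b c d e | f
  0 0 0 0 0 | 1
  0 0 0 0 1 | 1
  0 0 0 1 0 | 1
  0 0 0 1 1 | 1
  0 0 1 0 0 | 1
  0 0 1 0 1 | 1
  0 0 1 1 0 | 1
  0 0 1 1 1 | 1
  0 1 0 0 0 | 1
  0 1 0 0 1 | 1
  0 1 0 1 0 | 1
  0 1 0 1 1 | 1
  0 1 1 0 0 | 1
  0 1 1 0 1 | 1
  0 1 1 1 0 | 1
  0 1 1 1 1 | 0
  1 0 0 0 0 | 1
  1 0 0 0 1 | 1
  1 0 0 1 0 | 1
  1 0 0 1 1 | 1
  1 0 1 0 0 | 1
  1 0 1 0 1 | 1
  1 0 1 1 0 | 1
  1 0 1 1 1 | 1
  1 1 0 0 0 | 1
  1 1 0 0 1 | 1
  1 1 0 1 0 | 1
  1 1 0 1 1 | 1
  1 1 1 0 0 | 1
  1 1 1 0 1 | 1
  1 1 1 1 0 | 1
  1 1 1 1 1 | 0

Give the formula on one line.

  ~c = 11110000111100001111000011110000
  ~a = 11111111111111110000000000000000
  ~d = 11001100110011001100110011001100
  (~a & ~d) = 11001100110011000000000000000000
  (~c | (~a & ~d)) = 11111100111111001111000011110000
  ((~c | (~a & ~d)) | ~d) = 11111100111111001111110011111100
  ~e = 10101010101010101010101010101010
  ~b = 11111111000000001111111100000000
  (~e | ~b) = 11111111101010101111111110101010
  (((~c | (~a & ~d)) | ~d) | (~e | ~b)) = 11111111111111101111111111111110

(((~c | (~a & ~d)) | ~d) | (~e | ~b))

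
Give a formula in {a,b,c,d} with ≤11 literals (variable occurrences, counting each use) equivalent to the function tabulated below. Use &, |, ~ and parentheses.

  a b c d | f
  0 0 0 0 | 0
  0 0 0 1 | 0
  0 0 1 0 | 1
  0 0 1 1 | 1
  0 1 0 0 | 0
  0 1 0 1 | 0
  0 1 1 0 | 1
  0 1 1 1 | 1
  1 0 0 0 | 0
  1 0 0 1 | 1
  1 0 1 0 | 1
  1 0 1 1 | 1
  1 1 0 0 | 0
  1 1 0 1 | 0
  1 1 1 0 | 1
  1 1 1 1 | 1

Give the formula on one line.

(c | (((~b & (a | c)) & a) & ((c | d) | ~a)))

  ~b = 1111000011110000
  (a | c) = 0011001111111111
  (~b & (a | c)) = 0011000011110000
  ((~b & (a | c)) & a) = 0000000011110000
  (c | d) = 0111011101110111
  ~a = 1111111100000000
  ((c | d) | ~a) = 1111111101110111
  (((~b & (a | c)) & a) & ((c | d) | ~a)) = 0000000001110000
  (c | (((~b & (a | c)) & a) & ((c | d) | ~a))) = 0011001101110011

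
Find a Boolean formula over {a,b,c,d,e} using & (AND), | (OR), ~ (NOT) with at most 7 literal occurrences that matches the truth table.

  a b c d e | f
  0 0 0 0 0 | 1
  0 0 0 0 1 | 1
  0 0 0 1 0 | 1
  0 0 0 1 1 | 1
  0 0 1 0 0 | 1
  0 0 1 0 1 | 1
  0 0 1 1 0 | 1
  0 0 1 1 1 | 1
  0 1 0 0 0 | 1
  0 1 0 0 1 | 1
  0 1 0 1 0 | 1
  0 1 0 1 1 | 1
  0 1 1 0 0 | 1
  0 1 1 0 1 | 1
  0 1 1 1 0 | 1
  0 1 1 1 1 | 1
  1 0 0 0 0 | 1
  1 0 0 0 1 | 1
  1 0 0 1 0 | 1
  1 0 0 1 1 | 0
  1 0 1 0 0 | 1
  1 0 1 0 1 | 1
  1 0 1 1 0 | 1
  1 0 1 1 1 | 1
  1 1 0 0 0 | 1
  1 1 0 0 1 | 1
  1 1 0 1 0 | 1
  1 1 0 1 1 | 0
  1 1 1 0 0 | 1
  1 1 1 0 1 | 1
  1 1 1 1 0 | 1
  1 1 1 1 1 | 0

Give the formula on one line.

((~d | (((d & c) & ~b) | ~e)) | (~d | ~a))

  ~d = 11001100110011001100110011001100
  (d & c) = 00000011000000110000001100000011
  ~b = 11111111000000001111111100000000
  ((d & c) & ~b) = 00000011000000000000001100000000
  ~e = 10101010101010101010101010101010
  (((d & c) & ~b) | ~e) = 10101011101010101010101110101010
  (~d | (((d & c) & ~b) | ~e)) = 11101111111011101110111111101110
  ~a = 11111111111111110000000000000000
  (~d | ~a) = 11111111111111111100110011001100
  ((~d | (((d & c) & ~b) | ~e)) | (~d | ~a)) = 11111111111111111110111111101110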